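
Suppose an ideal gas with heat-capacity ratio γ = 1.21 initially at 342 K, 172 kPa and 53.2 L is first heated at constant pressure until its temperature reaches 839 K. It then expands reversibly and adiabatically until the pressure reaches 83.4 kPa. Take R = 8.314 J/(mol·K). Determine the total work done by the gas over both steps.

n = P₁V₁/(RT₁) = 172×53.2/(8.314×342) = 3.22 mol.
Step 1 — Isobaric: P stays 172 kPa; V/T = const ⇒ T₂ = 839 K, V₂ = 131 L.
W = PΔV = 172×(131−53.2) kPa·L = 13300 J.
ΔU = nCvΔT = 3.22×39.6×(839−342) = 63300 J.
Q = ΔU + W = nCpΔT = 76600 J.
State after step 1: P = 172 kPa, V = 131 L, T = 839 K.
Step 2 — Adiabatic: T₂/T₁ = (P₂/P₁)^((γ−1)/γ) ⇒ T₂ = 839×(0.485)^0.174 = 740 K; V₂ = 237 L.
ΔU = nCvΔT = 3.22×39.6×(740−839) = -12600 J.
Q = 0 for an adiabatic process, so W = −ΔU = 12600 J.
Net over both steps: W = 25900 J, Q = 76600 J, ΔU = 50700 J.

25900 J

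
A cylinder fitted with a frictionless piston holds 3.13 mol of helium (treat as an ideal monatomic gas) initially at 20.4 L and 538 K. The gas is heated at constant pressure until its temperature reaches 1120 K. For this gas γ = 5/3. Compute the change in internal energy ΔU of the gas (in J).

P₁ = nRT₁/V₁ = 3.13×8.314×538/20.4 = 686 kPa.
Isobaric: P stays 686 kPa; V/T = const ⇒ T₂ = 1120 K, V₂ = 42.5 L.
For an ideal gas ΔU = nCvΔT with Cv = (3/2)R = 12.5 J/(mol·K).
ΔU = 3.13×12.5×(1120−538) = 22700 J.

22700 J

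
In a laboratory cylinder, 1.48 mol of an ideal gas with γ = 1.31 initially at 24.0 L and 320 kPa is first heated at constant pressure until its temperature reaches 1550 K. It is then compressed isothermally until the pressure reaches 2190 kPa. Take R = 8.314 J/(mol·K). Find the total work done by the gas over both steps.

-25300 J

T₁ = P₁V₁/(nR) = 320×24.0/(1.48×8.314) = 624 K.
Step 1 — Isobaric: P stays 320 kPa; V/T = const ⇒ T₂ = 1550 K, V₂ = 59.6 L.
W = PΔV = 320×(59.6−24.0) kPa·L = 11400 J.
ΔU = nCvΔT = 1.48×26.8×(1550−624) = 36700 J.
Q = ΔU + W = nCpΔT = 48100 J.
State after step 1: P = 320 kPa, V = 59.6 L, T = 1550 K.
Step 2 — Isothermal: T stays 1550 K; PV = const ⇒ V₂ = 8.71 L, P₂ = 2190 kPa.
ΔU = 0 (ideal gas, T constant).
W = nRT ln(V₂/V₁) = 1.48×8.314×1550×ln(0.146) = -36700 J.
Q = ΔU + W = -36700 J.
Net over both steps: W = -25300 J, Q = 11500 J, ΔU = 36700 J.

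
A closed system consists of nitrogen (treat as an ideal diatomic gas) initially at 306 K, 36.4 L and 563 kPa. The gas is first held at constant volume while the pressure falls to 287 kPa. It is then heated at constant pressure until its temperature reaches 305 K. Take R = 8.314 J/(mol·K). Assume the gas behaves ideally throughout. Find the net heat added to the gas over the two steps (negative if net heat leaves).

9810 J

n = P₁V₁/(RT₁) = 563×36.4/(8.314×306) = 8.06 mol.
Step 1 — Isochoric: V stays 36.4 L; P/T = const ⇒ T₂ = 156 K, P₂ = 287 kPa.
W = 0 (no volume change).
ΔU = nCvΔT = 8.06×20.8×(156−306) = -25100 J.
Q = ΔU = -25100 J.
State after step 1: P = 287 kPa, V = 36.4 L, T = 156 K.
Step 2 — Isobaric: P stays 287 kPa; V/T = const ⇒ T₂ = 305 K, V₂ = 71.2 L.
W = PΔV = 287×(71.2−36.4) kPa·L = 9980 J.
ΔU = nCvΔT = 8.06×20.8×(305−156) = 24900 J.
Q = ΔU + W = nCpΔT = 34900 J.
Net over both steps: W = 9980 J, Q = 9810 J, ΔU = -167 J.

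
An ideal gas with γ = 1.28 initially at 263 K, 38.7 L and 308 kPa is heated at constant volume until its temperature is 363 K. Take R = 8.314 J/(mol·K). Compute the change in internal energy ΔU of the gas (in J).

16200 J

n = P₁V₁/(RT₁) = 308×38.7/(8.314×263) = 5.45 mol.
Isochoric: V stays 38.7 L; P/T = const ⇒ T₂ = 363 K, P₂ = 425 kPa.
For an ideal gas ΔU = nCvΔT with Cv = R/(γ−1) = 29.7 J/(mol·K).
ΔU = 5.45×29.7×(363−263) = 16200 J.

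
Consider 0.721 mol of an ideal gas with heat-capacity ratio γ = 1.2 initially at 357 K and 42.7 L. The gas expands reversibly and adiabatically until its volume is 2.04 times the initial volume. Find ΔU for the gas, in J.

P₁ = nRT₁/V₁ = 0.721×8.314×357/42.7 = 50.1 kPa.
Adiabatic: TV^(γ−1) = const ⇒ T₂ = 357×(0.490)^0.200 = 310 K; PV^γ = const ⇒ P₂ = 21.3 kPa.
For an ideal gas ΔU = nCvΔT with Cv = R/(γ−1) = 41.6 J/(mol·K).
ΔU = 0.721×41.6×(310−357) = -1420 J.

-1420 J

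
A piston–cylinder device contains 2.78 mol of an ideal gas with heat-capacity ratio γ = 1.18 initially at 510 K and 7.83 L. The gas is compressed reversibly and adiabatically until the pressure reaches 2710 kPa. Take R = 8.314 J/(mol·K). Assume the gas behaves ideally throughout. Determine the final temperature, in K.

558 K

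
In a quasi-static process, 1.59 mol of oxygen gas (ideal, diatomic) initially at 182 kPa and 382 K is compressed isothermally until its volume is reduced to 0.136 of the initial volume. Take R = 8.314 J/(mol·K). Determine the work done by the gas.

V₁ = nRT₁/P₁ = 1.59×8.314×382/182 = 27.7 L.
Isothermal: T stays 382 K; PV = const ⇒ V₂ = 3.77 L, P₂ = 1340 kPa.
W = nRT ln(V₂/V₁) = 1.59×8.314×382×ln(0.136) = -10100 J.

-10100 J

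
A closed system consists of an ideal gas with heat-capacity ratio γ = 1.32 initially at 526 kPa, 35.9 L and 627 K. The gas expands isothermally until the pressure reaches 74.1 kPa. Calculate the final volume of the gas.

Isothermal: T stays 627 K; PV = const ⇒ V₂ = 255 L, P₂ = 74.1 kPa.

255 L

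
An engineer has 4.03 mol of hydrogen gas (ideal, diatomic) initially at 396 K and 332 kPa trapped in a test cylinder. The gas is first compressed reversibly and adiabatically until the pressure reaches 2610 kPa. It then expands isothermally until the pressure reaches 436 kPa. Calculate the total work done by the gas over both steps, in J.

V₁ = nRT₁/P₁ = 4.03×8.314×396/332 = 40.0 L.
Step 1 — Adiabatic: T₂/T₁ = (P₂/P₁)^((γ−1)/γ) ⇒ T₂ = 396×(7.86)^0.286 = 714 K; V₂ = 9.16 L.
ΔU = nCvΔT = 4.03×20.8×(714−396) = 26600 J.
Q = 0 for an adiabatic process, so W = −ΔU = -26600 J.
State after step 1: P = 2610 kPa, V = 9.16 L, T = 714 K.
Step 2 — Isothermal: T stays 714 K; PV = const ⇒ V₂ = 54.9 L, P₂ = 436 kPa.
ΔU = 0 (ideal gas, T constant).
W = nRT ln(V₂/V₁) = 4.03×8.314×714×ln(5.99) = 42800 J.
Q = ΔU + W = 42800 J.
Net over both steps: W = 16200 J, Q = 42800 J, ΔU = 26600 J.

16200 J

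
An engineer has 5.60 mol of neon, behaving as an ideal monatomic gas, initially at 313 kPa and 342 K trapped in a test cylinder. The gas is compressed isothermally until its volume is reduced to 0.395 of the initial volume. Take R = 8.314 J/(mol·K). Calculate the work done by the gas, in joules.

V₁ = nRT₁/P₁ = 5.60×8.314×342/313 = 50.9 L.
Isothermal: T stays 342 K; PV = const ⇒ V₂ = 20.1 L, P₂ = 792 kPa.
W = nRT ln(V₂/V₁) = 5.60×8.314×342×ln(0.395) = -14800 J.

-14800 J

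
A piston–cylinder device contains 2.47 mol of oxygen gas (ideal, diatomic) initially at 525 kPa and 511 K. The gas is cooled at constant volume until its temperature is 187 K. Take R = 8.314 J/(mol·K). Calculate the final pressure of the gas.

V₁ = nRT₁/P₁ = 2.47×8.314×511/525 = 20.0 L.
Isochoric: V stays 20.0 L; P/T = const ⇒ T₂ = 187 K, P₂ = 192 kPa.

192 kPa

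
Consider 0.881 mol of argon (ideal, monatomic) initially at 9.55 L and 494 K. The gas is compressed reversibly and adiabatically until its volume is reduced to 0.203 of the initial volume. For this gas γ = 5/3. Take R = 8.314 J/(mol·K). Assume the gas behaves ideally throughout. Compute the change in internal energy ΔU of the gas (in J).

10300 J

P₁ = nRT₁/V₁ = 0.881×8.314×494/9.55 = 379 kPa.
Adiabatic: TV^(γ−1) = const ⇒ T₂ = 494×(4.93)^0.667 = 1430 K; PV^γ = const ⇒ P₂ = 5400 kPa.
For an ideal gas ΔU = nCvΔT with Cv = (3/2)R = 12.5 J/(mol·K).
ΔU = 0.881×12.5×(1430−494) = 10300 J.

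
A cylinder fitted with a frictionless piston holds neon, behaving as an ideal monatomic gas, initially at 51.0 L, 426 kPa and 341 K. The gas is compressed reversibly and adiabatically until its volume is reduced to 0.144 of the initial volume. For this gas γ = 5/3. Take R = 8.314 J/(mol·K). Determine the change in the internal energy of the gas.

n = P₁V₁/(RT₁) = 426×51.0/(8.314×341) = 7.66 mol.
Adiabatic: TV^(γ−1) = const ⇒ T₂ = 341×(6.94)^0.667 = 1240 K; PV^γ = const ⇒ P₂ = 10800 kPa.
For an ideal gas ΔU = nCvΔT with Cv = (3/2)R = 12.5 J/(mol·K).
ΔU = 7.66×12.5×(1240−341) = 86000 J.

86000 J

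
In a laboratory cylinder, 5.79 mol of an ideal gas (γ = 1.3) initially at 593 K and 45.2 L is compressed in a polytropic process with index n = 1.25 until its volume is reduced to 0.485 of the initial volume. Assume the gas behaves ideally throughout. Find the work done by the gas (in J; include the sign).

P₁ = nRT₁/V₁ = 5.79×8.314×593/45.2 = 632 kPa.
Polytropic n=1.25: T₂ = T₁(V₁/V₂)^(n−1) = 593×(2.06)^0.25 = 711 K; P₂ = P₁(V₁/V₂)^n = 1560 kPa.
W = (P₁V₁−P₂V₂)/(n−1) = (632×45.2−1560×21.9)/0.25 = -22600 J.

-22600 J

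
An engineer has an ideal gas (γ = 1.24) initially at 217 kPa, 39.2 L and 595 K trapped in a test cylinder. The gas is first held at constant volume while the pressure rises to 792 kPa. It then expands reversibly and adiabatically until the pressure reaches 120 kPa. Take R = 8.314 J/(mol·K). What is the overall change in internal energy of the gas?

n = P₁V₁/(RT₁) = 217×39.2/(8.314×595) = 1.72 mol.
Step 1 — Isochoric: V stays 39.2 L; P/T = const ⇒ T₂ = 2170 K, P₂ = 792 kPa.
W = 0 (no volume change).
ΔU = nCvΔT = 1.72×34.6×(2170−595) = 93900 J.
Q = ΔU = 93900 J.
State after step 1: P = 792 kPa, V = 39.2 L, T = 2170 K.
Step 2 — Adiabatic: T₂/T₁ = (P₂/P₁)^((γ−1)/γ) ⇒ T₂ = 2170×(0.152)^0.194 = 1510 K; V₂ = 180 L.
ΔU = nCvΔT = 1.72×34.6×(1510−2170) = -39600 J.
Q = 0 for an adiabatic process, so W = −ΔU = 39600 J.
Net over both steps: W = 39600 J, Q = 93900 J, ΔU = 54300 J.

54300 J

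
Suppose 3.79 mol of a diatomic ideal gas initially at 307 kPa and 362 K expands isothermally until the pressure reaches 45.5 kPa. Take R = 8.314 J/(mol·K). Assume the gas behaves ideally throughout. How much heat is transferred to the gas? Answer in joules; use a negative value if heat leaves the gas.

21800 J

V₁ = nRT₁/P₁ = 3.79×8.314×362/307 = 37.2 L.
Isothermal: T stays 362 K; PV = const ⇒ V₂ = 251 L, P₂ = 45.5 kPa.
ΔU = 0 (ideal gas, T constant).
W = nRT ln(V₂/V₁) = 3.79×8.314×362×ln(6.75) = 21800 J.
Q = ΔU + W = 21800 J.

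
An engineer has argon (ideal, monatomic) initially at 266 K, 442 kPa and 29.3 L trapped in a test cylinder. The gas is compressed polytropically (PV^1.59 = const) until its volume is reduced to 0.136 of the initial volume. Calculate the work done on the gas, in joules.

49300 J

n = P₁V₁/(RT₁) = 442×29.3/(8.314×266) = 5.86 mol.
Polytropic n=1.59: T₂ = T₁(V₁/V₂)^(n−1) = 266×(7.35)^0.59 = 863 K; P₂ = P₁(V₁/V₂)^n = 10500 kPa.
W = (P₁V₁−P₂V₂)/(n−1) = (442×29.3−10500×3.98)/0.59 = -49300 J.
Work done on the gas = −W_by = 49300 J.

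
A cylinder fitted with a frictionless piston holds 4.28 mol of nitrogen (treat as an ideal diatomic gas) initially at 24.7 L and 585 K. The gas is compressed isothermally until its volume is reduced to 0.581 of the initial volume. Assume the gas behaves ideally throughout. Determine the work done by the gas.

P₁ = nRT₁/V₁ = 4.28×8.314×585/24.7 = 843 kPa.
Isothermal: T stays 585 K; PV = const ⇒ V₂ = 14.4 L, P₂ = 1450 kPa.
W = nRT ln(V₂/V₁) = 4.28×8.314×585×ln(0.581) = -11300 J.

-11300 J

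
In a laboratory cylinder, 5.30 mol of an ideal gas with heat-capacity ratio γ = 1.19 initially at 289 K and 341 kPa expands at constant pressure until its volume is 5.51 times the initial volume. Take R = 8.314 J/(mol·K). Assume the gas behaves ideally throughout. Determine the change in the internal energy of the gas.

302000 J

V₁ = nRT₁/P₁ = 5.30×8.314×289/341 = 37.3 L.
Isobaric: P stays 341 kPa; V/T = const ⇒ T₂ = 1590 K, V₂ = 206 L.
For an ideal gas ΔU = nCvΔT with Cv = R/(γ−1) = 43.8 J/(mol·K).
ΔU = 5.30×43.8×(1590−289) = 302000 J.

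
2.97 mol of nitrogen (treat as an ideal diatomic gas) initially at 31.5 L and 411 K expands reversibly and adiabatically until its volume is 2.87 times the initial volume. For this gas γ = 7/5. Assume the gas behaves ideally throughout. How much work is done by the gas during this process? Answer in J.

P₁ = nRT₁/V₁ = 2.97×8.314×411/31.5 = 322 kPa.
Adiabatic: TV^(γ−1) = const ⇒ T₂ = 411×(0.348)^0.400 = 270 K; PV^γ = const ⇒ P₂ = 73.6 kPa.
ΔU = nCvΔT = 2.97×20.8×(270−411) = -8730 J.
Q = 0 for an adiabatic process, so W = −ΔU = 8730 J.

8730 J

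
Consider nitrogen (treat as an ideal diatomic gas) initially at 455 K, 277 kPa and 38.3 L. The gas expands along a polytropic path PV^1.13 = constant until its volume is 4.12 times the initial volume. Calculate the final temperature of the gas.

Polytropic n=1.13: T₂ = T₁(V₁/V₂)^(n−1) = 455×(0.243)^0.13 = 379 K; P₂ = P₁(V₁/V₂)^n = 55.9 kPa.

379 K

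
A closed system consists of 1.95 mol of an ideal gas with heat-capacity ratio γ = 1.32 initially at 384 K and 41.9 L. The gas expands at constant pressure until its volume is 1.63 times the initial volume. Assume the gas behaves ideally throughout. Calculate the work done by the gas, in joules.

3920 J

P₁ = nRT₁/V₁ = 1.95×8.314×384/41.9 = 149 kPa.
Isobaric: P stays 149 kPa; V/T = const ⇒ T₂ = 626 K, V₂ = 68.3 L.
W = PΔV = 149×(68.3−41.9) kPa·L = 3920 J.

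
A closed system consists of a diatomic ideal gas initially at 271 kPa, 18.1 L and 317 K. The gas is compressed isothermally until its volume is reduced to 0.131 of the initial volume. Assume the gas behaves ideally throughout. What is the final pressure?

2070 kPa

Isothermal: T stays 317 K; PV = const ⇒ V₂ = 2.37 L, P₂ = 2070 kPa.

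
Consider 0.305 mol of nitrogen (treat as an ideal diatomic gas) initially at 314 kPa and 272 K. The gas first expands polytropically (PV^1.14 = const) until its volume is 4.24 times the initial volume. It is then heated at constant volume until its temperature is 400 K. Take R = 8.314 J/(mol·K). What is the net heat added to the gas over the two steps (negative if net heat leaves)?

1710 J

V₁ = nRT₁/P₁ = 0.305×8.314×272/314 = 2.20 L.
Step 1 — Polytropic n=1.14: T₂ = T₁(V₁/V₂)^(n−1) = 272×(0.236)^0.14 = 222 K; P₂ = P₁(V₁/V₂)^n = 60.5 kPa.
W = (P₁V₁−P₂V₂)/(n−1) = (314×2.20−60.5×9.31)/0.14 = 902 J.
ΔU = nCvΔT = 0.305×20.8×(222−272) = -316 J.
Q = ΔU + W = 586 J.
State after step 1: P = 60.5 kPa, V = 9.31 L, T = 222 K.
Step 2 — Isochoric: V stays 9.31 L; P/T = const ⇒ T₂ = 400 K, P₂ = 109 kPa.
W = 0 (no volume change).
ΔU = nCvΔT = 0.305×20.8×(400−222) = 1130 J.
Q = ΔU = 1130 J.
Net over both steps: W = 902 J, Q = 1710 J, ΔU = 811 J.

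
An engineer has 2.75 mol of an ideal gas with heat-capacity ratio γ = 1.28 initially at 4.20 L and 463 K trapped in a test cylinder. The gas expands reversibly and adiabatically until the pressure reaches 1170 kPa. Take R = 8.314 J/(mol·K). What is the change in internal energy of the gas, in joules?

P₁ = nRT₁/V₁ = 2.75×8.314×463/4.20 = 2520 kPa.
Adiabatic: T₂/T₁ = (P₂/P₁)^((γ−1)/γ) ⇒ T₂ = 463×(0.464)^0.219 = 391 K; V₂ = 7.65 L.
For an ideal gas ΔU = nCvΔT with Cv = R/(γ−1) = 29.7 J/(mol·K).
ΔU = 2.75×29.7×(391−463) = -5840 J.

-5840 J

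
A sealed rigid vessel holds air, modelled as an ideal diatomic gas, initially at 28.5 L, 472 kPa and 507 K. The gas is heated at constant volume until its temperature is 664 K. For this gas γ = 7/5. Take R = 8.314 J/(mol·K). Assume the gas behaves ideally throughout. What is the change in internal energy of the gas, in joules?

10400 J

n = P₁V₁/(RT₁) = 472×28.5/(8.314×507) = 3.19 mol.
Isochoric: V stays 28.5 L; P/T = const ⇒ T₂ = 664 K, P₂ = 618 kPa.
For an ideal gas ΔU = nCvΔT with Cv = (5/2)R = 20.8 J/(mol·K).
ΔU = 3.19×20.8×(664−507) = 10400 J.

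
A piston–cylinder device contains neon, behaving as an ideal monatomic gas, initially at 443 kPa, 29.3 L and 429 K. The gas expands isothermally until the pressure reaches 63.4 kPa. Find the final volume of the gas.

Isothermal: T stays 429 K; PV = const ⇒ V₂ = 205 L, P₂ = 63.4 kPa.

205 L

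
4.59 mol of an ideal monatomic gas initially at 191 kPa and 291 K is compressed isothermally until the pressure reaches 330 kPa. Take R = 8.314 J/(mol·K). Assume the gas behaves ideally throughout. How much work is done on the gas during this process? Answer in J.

6070 J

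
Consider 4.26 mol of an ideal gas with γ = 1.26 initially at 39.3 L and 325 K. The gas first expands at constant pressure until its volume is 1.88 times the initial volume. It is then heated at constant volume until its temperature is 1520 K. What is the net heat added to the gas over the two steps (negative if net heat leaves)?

173000 J

P₁ = nRT₁/V₁ = 4.26×8.314×325/39.3 = 293 kPa.
Step 1 — Isobaric: P stays 293 kPa; V/T = const ⇒ T₂ = 611 K, V₂ = 73.9 L.
W = PΔV = 293×(73.9−39.3) kPa·L = 10100 J.
ΔU = nCvΔT = 4.26×32.0×(611−325) = 39000 J.
Q = ΔU + W = nCpΔT = 49100 J.
State after step 1: P = 293 kPa, V = 73.9 L, T = 611 K.
Step 2 — Isochoric: V stays 73.9 L; P/T = const ⇒ T₂ = 1520 K, P₂ = 729 kPa.
W = 0 (no volume change).
ΔU = nCvΔT = 4.26×32.0×(1520−611) = 124000 J.
Q = ΔU = 124000 J.
Net over both steps: W = 10100 J, Q = 173000 J, ΔU = 163000 J.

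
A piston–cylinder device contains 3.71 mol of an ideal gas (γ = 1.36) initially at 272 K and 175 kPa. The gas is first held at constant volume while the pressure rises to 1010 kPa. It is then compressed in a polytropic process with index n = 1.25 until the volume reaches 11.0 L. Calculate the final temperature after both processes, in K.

V₁ = nRT₁/P₁ = 3.71×8.314×272/175 = 47.9 L.
Step 1 — Isochoric: V stays 47.9 L; P/T = const ⇒ T₂ = 1570 K, P₂ = 1010 kPa.
W = 0 (no volume change).
ΔU = nCvΔT = 3.71×23.1×(1570−272) = 111000 J.
Q = ΔU = 111000 J.
State after step 1: P = 1010 kPa, V = 47.9 L, T = 1570 K.
Step 2 — Polytropic n=1.25: T₂ = T₁(V₁/V₂)^(n−1) = 1570×(4.36)^0.25 = 2270 K; P₂ = P₁(V₁/V₂)^n = 6360 kPa.
W = (P₁V₁−P₂V₂)/(n−1) = (1010×47.9−6360×11.0)/0.25 = -86200 J.
ΔU = nCvΔT = 3.71×23.1×(2270−1570) = 59800 J.
Q = ΔU + W = -26300 J.
Net over both steps: W = -86200 J, Q = 84900 J, ΔU = 171000 J.

2270 K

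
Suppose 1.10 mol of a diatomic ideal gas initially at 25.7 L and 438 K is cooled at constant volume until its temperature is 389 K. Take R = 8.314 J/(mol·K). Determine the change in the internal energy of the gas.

-1120 J

P₁ = nRT₁/V₁ = 1.10×8.314×438/25.7 = 156 kPa.
Isochoric: V stays 25.7 L; P/T = const ⇒ T₂ = 389 K, P₂ = 138 kPa.
For an ideal gas ΔU = nCvΔT with Cv = (5/2)R = 20.8 J/(mol·K).
ΔU = 1.10×20.8×(389−438) = -1120 J.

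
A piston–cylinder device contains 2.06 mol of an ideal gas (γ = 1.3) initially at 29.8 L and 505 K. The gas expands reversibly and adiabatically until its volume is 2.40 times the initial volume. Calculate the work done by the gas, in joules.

P₁ = nRT₁/V₁ = 2.06×8.314×505/29.8 = 290 kPa.
Adiabatic: TV^(γ−1) = const ⇒ T₂ = 505×(0.417)^0.300 = 388 K; PV^γ = const ⇒ P₂ = 93.0 kPa.
ΔU = nCvΔT = 2.06×27.7×(388−505) = -6660 J.
Q = 0 for an adiabatic process, so W = −ΔU = 6660 J.

6660 J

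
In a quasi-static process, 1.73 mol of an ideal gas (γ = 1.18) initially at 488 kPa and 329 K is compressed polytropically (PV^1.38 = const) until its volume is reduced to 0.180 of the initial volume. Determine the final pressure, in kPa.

5200 kPa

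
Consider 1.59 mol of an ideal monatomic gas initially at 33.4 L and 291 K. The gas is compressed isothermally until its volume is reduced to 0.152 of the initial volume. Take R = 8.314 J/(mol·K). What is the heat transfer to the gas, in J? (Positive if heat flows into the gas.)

P₁ = nRT₁/V₁ = 1.59×8.314×291/33.4 = 115 kPa.
Isothermal: T stays 291 K; PV = const ⇒ V₂ = 5.08 L, P₂ = 758 kPa.
ΔU = 0 (ideal gas, T constant).
W = nRT ln(V₂/V₁) = 1.59×8.314×291×ln(0.152) = -7250 J.
Q = ΔU + W = -7250 J.

-7250 J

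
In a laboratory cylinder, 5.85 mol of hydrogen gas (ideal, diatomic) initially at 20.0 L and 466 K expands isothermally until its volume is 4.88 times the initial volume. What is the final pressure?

P₁ = nRT₁/V₁ = 5.85×8.314×466/20.0 = 1130 kPa.
Isothermal: T stays 466 K; PV = const ⇒ V₂ = 97.6 L, P₂ = 232 kPa.

232 kPa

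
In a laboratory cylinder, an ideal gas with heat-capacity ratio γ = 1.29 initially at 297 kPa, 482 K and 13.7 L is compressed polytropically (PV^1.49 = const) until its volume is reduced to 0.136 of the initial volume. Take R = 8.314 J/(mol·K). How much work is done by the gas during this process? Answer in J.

-13800 J

n = P₁V₁/(RT₁) = 297×13.7/(8.314×482) = 1.02 mol.
Polytropic n=1.49: T₂ = T₁(V₁/V₂)^(n−1) = 482×(7.35)^0.49 = 1280 K; P₂ = P₁(V₁/V₂)^n = 5800 kPa.
W = (P₁V₁−P₂V₂)/(n−1) = (297×13.7−5800×1.86)/0.49 = -13800 J.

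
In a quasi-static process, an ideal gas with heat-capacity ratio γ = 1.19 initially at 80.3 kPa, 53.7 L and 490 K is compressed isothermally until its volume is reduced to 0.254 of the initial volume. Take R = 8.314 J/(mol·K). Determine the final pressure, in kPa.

Isothermal: T stays 490 K; PV = const ⇒ V₂ = 13.6 L, P₂ = 316 kPa.

316 kPa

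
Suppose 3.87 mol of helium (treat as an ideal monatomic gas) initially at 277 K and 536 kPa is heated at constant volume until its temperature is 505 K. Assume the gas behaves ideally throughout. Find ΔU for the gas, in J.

V₁ = nRT₁/P₁ = 3.87×8.314×277/536 = 16.6 L.
Isochoric: V stays 16.6 L; P/T = const ⇒ T₂ = 505 K, P₂ = 977 kPa.
For an ideal gas ΔU = nCvΔT with Cv = (3/2)R = 12.5 J/(mol·K).
ΔU = 3.87×12.5×(505−277) = 11000 J.

11000 J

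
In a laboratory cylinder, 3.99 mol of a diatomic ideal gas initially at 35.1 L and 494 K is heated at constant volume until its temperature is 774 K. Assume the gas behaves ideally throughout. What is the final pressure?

P₁ = nRT₁/V₁ = 3.99×8.314×494/35.1 = 467 kPa.
Isochoric: V stays 35.1 L; P/T = const ⇒ T₂ = 774 K, P₂ = 732 kPa.

732 kPa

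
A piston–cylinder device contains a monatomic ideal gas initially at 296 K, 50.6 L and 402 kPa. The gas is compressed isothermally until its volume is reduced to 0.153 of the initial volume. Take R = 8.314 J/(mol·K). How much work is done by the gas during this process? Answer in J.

n = P₁V₁/(RT₁) = 402×50.6/(8.314×296) = 8.27 mol.
Isothermal: T stays 296 K; PV = const ⇒ V₂ = 7.74 L, P₂ = 2630 kPa.
W = nRT ln(V₂/V₁) = 8.27×8.314×296×ln(0.153) = -38200 J.

-38200 J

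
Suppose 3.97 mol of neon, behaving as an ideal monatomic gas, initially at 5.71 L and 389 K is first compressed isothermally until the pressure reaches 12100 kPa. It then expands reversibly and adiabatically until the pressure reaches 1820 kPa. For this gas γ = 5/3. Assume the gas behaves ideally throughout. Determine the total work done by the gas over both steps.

-11400 J

P₁ = nRT₁/V₁ = 3.97×8.314×389/5.71 = 2250 kPa.
Step 1 — Isothermal: T stays 389 K; PV = const ⇒ V₂ = 1.06 L, P₂ = 12100 kPa.
ΔU = 0 (ideal gas, T constant).
W = nRT ln(V₂/V₁) = 3.97×8.314×389×ln(0.186) = -21600 J.
Q = ΔU + W = -21600 J.
State after step 1: P = 12100 kPa, V = 1.06 L, T = 389 K.
Step 2 — Adiabatic: T₂/T₁ = (P₂/P₁)^((γ−1)/γ) ⇒ T₂ = 389×(0.150)^0.400 = 182 K; V₂ = 3.31 L.
ΔU = nCvΔT = 3.97×12.5×(182−389) = -10200 J.
Q = 0 for an adiabatic process, so W = −ΔU = 10200 J.
Net over both steps: W = -11400 J, Q = -21600 J, ΔU = -10200 J.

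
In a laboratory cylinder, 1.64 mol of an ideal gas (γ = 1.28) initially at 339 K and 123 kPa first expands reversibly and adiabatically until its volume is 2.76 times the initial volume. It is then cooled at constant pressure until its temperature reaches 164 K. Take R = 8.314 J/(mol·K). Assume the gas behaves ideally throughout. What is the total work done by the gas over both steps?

V₁ = nRT₁/P₁ = 1.64×8.314×339/123 = 37.6 L.
Step 1 — Adiabatic: TV^(γ−1) = const ⇒ T₂ = 339×(0.362)^0.280 = 255 K; PV^γ = const ⇒ P₂ = 33.5 kPa.
ΔU = nCvΔT = 1.64×29.7×(255−339) = -4080 J.
Q = 0 for an adiabatic process, so W = −ΔU = 4080 J.
State after step 1: P = 33.5 kPa, V = 104 L, T = 255 K.
Step 2 — Isobaric: P stays 33.5 kPa; V/T = const ⇒ T₂ = 164 K, V₂ = 66.7 L.
W = PΔV = 33.5×(66.7−104) kPa·L = -1240 J.
ΔU = nCvΔT = 1.64×29.7×(164−255) = -4440 J.
Q = ΔU + W = nCpΔT = -5680 J.
Net over both steps: W = 2840 J, Q = -5680 J, ΔU = -8520 J.

2840 J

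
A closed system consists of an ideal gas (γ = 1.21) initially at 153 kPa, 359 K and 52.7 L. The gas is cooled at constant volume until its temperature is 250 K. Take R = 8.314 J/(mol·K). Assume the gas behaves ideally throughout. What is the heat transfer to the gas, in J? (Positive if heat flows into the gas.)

-11700 J

n = P₁V₁/(RT₁) = 153×52.7/(8.314×359) = 2.70 mol.
Isochoric: V stays 52.7 L; P/T = const ⇒ T₂ = 250 K, P₂ = 107 kPa.
W = 0 (no volume change).
ΔU = nCvΔT = 2.70×39.6×(250−359) = -11700 J.
Q = ΔU = -11700 J.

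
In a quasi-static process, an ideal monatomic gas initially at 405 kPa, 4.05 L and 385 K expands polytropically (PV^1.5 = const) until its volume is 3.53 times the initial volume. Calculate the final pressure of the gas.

61.1 kPa

Polytropic n=1.5: T₂ = T₁(V₁/V₂)^(n−1) = 385×(0.283)^0.50 = 205 K; P₂ = P₁(V₁/V₂)^n = 61.1 kPa.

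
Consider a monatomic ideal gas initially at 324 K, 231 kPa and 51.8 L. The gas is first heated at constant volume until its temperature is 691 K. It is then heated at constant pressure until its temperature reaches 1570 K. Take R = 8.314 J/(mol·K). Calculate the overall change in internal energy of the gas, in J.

69000 J

n = P₁V₁/(RT₁) = 231×51.8/(8.314×324) = 4.44 mol.
Step 1 — Isochoric: V stays 51.8 L; P/T = const ⇒ T₂ = 691 K, P₂ = 493 kPa.
W = 0 (no volume change).
ΔU = nCvΔT = 4.44×12.5×(691−324) = 20300 J.
Q = ΔU = 20300 J.
State after step 1: P = 493 kPa, V = 51.8 L, T = 691 K.
Step 2 — Isobaric: P stays 493 kPa; V/T = const ⇒ T₂ = 1570 K, V₂ = 118 L.
W = PΔV = 493×(118−51.8) kPa·L = 32500 J.
ΔU = nCvΔT = 4.44×12.5×(1570−691) = 48700 J.
Q = ΔU + W = nCpΔT = 81200 J.
Net over both steps: W = 32500 J, Q = 101000 J, ΔU = 69000 J.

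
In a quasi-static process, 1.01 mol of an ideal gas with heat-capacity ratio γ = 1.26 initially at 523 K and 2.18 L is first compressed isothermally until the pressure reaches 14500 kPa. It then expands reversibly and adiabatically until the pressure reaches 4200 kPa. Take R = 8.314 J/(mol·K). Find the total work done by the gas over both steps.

-4860 J

P₁ = nRT₁/V₁ = 1.01×8.314×523/2.18 = 2010 kPa.
Step 1 — Isothermal: T stays 523 K; PV = const ⇒ V₂ = 0.303 L, P₂ = 14500 kPa.
ΔU = 0 (ideal gas, T constant).
W = nRT ln(V₂/V₁) = 1.01×8.314×523×ln(0.139) = -8670 J.
Q = ΔU + W = -8670 J.
State after step 1: P = 14500 kPa, V = 0.303 L, T = 523 K.
Step 2 — Adiabatic: T₂/T₁ = (P₂/P₁)^((γ−1)/γ) ⇒ T₂ = 523×(0.290)^0.206 = 405 K; V₂ = 0.810 L.
ΔU = nCvΔT = 1.01×32.0×(405−523) = -3810 J.
Q = 0 for an adiabatic process, so W = −ΔU = 3810 J.
Net over both steps: W = -4860 J, Q = -8670 J, ΔU = -3810 J.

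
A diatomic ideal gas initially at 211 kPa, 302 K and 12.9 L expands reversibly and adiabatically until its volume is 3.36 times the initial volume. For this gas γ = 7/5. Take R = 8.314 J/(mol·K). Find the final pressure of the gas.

Adiabatic: TV^(γ−1) = const ⇒ T₂ = 302×(0.298)^0.400 = 186 K; PV^γ = const ⇒ P₂ = 38.7 kPa.

38.7 kPa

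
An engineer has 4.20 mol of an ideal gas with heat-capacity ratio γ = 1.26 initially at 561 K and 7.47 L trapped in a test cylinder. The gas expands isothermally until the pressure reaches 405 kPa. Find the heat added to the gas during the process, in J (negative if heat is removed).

36600 J

P₁ = nRT₁/V₁ = 4.20×8.314×561/7.47 = 2620 kPa.
Isothermal: T stays 561 K; PV = const ⇒ V₂ = 48.4 L, P₂ = 405 kPa.
ΔU = 0 (ideal gas, T constant).
W = nRT ln(V₂/V₁) = 4.20×8.314×561×ln(6.48) = 36600 J.
Q = ΔU + W = 36600 J.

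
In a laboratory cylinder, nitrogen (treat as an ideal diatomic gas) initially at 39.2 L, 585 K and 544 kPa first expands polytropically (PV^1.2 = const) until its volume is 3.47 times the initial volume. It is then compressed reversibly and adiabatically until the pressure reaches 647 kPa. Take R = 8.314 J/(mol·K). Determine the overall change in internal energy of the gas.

13600 J

n = P₁V₁/(RT₁) = 544×39.2/(8.314×585) = 4.38 mol.
Step 1 — Polytropic n=1.2: T₂ = T₁(V₁/V₂)^(n−1) = 585×(0.288)^0.20 = 456 K; P₂ = P₁(V₁/V₂)^n = 122 kPa.
W = (P₁V₁−P₂V₂)/(n−1) = (544×39.2−122×136)/0.20 = 23500 J.
ΔU = nCvΔT = 4.38×20.8×(456−585) = -11700 J.
Q = ΔU + W = 11700 J.
State after step 1: P = 122 kPa, V = 136 L, T = 456 K.
Step 2 — Adiabatic: T₂/T₁ = (P₂/P₁)^((γ−1)/γ) ⇒ T₂ = 456×(5.29)^0.286 = 734 K; V₂ = 41.4 L.
ΔU = nCvΔT = 4.38×20.8×(734−456) = 25300 J.
Q = 0 for an adiabatic process, so W = −ΔU = -25300 J.
Net over both steps: W = -1860 J, Q = 11700 J, ΔU = 13600 J.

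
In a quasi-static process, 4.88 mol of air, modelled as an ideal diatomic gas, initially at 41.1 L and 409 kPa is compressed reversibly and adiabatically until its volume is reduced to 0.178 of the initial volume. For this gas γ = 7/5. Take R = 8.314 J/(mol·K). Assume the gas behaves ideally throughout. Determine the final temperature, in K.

T₁ = P₁V₁/(nR) = 409×41.1/(4.88×8.314) = 414 K.
Adiabatic: TV^(γ−1) = const ⇒ T₂ = 414×(5.62)^0.400 = 826 K; PV^γ = const ⇒ P₂ = 4580 kPa.

826 K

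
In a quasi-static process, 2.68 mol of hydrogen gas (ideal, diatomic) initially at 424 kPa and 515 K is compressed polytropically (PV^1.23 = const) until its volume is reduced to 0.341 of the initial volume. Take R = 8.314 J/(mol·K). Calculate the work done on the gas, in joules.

V₁ = nRT₁/P₁ = 2.68×8.314×515/424 = 27.1 L.
Polytropic n=1.23: T₂ = T₁(V₁/V₂)^(n−1) = 515×(2.93)^0.23 = 660 K; P₂ = P₁(V₁/V₂)^n = 1590 kPa.
W = (P₁V₁−P₂V₂)/(n−1) = (424×27.1−1590×9.23)/0.23 = -14000 J.
Work done on the gas = −W_by = 14000 J.

14000 J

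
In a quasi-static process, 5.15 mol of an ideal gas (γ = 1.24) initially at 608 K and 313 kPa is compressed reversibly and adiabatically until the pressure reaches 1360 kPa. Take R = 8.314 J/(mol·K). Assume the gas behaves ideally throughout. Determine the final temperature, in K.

V₁ = nRT₁/P₁ = 5.15×8.314×608/313 = 83.2 L.
Adiabatic: T₂/T₁ = (P₂/P₁)^((γ−1)/γ) ⇒ T₂ = 608×(4.35)^0.194 = 808 K; V₂ = 25.4 L.

808 K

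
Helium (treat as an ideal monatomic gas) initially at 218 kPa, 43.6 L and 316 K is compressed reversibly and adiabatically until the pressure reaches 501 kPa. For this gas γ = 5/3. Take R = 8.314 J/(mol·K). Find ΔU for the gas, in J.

n = P₁V₁/(RT₁) = 218×43.6/(8.314×316) = 3.62 mol.
Adiabatic: T₂/T₁ = (P₂/P₁)^((γ−1)/γ) ⇒ T₂ = 316×(2.30)^0.400 = 441 K; V₂ = 26.5 L.
For an ideal gas ΔU = nCvΔT with Cv = (3/2)R = 12.5 J/(mol·K).
ΔU = 3.62×12.5×(441−316) = 5630 J.

5630 J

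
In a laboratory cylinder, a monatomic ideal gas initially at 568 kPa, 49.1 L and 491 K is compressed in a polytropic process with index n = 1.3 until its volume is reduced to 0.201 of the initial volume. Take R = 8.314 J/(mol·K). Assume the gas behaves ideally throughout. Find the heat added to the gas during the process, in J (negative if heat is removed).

-31600 J

n = P₁V₁/(RT₁) = 568×49.1/(8.314×491) = 6.83 mol.
Polytropic n=1.3: T₂ = T₁(V₁/V₂)^(n−1) = 491×(4.98)^0.30 = 795 K; P₂ = P₁(V₁/V₂)^n = 4570 kPa.
W = (P₁V₁−P₂V₂)/(n−1) = (568×49.1−4570×9.87)/0.30 = -57500 J.
ΔU = nCvΔT = 6.83×12.5×(795−491) = 25900 J.
Q = ΔU + W = -31600 J.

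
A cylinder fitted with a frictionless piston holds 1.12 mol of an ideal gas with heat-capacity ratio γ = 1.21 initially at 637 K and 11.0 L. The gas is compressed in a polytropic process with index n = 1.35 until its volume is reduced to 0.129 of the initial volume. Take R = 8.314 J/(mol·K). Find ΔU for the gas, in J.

P₁ = nRT₁/V₁ = 1.12×8.314×637/11.0 = 539 kPa.
Polytropic n=1.35: T₂ = T₁(V₁/V₂)^(n−1) = 637×(7.75)^0.35 = 1300 K; P₂ = P₁(V₁/V₂)^n = 8560 kPa.
For an ideal gas ΔU = nCvΔT with Cv = R/(γ−1) = 39.6 J/(mol·K).
ΔU = 1.12×39.6×(1300−637) = 29600 J.

29600 J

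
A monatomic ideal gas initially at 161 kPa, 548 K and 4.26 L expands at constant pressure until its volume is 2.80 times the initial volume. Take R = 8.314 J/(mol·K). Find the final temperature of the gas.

Isobaric: P stays 161 kPa; V/T = const ⇒ T₂ = 1530 K, V₂ = 11.9 L.

1530 K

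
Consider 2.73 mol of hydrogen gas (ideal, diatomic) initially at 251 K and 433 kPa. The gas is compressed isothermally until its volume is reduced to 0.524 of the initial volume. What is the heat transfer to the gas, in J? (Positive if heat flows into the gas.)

-3680 J

V₁ = nRT₁/P₁ = 2.73×8.314×251/433 = 13.2 L.
Isothermal: T stays 251 K; PV = const ⇒ V₂ = 6.89 L, P₂ = 826 kPa.
ΔU = 0 (ideal gas, T constant).
W = nRT ln(V₂/V₁) = 2.73×8.314×251×ln(0.524) = -3680 J.
Q = ΔU + W = -3680 J.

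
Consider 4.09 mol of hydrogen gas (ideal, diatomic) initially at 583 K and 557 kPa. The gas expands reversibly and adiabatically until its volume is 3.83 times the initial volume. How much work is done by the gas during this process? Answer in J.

V₁ = nRT₁/P₁ = 4.09×8.314×583/557 = 35.6 L.
Adiabatic: TV^(γ−1) = const ⇒ T₂ = 583×(0.261)^0.400 = 341 K; PV^γ = const ⇒ P₂ = 85.0 kPa.
ΔU = nCvΔT = 4.09×20.8×(341−583) = -20600 J.
Q = 0 for an adiabatic process, so W = −ΔU = 20600 J.

20600 J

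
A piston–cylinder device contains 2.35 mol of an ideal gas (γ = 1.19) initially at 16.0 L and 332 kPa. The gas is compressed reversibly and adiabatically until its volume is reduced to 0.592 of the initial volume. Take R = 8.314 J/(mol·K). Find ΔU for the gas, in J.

2930 J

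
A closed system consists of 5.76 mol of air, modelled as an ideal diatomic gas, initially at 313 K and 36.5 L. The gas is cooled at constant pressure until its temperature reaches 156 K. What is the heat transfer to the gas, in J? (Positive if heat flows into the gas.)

-26300 J

P₁ = nRT₁/V₁ = 5.76×8.314×313/36.5 = 411 kPa.
Isobaric: P stays 411 kPa; V/T = const ⇒ T₂ = 156 K, V₂ = 18.2 L.
W = PΔV = 411×(18.2−36.5) kPa·L = -7520 J.
ΔU = nCvΔT = 5.76×20.8×(156−313) = -18800 J.
Q = ΔU + W = nCpΔT = -26300 J.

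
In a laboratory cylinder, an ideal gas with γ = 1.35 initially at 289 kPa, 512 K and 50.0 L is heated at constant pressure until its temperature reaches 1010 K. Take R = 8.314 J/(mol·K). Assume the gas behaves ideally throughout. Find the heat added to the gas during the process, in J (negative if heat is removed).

n = P₁V₁/(RT₁) = 289×50.0/(8.314×512) = 3.39 mol.
Isobaric: P stays 289 kPa; V/T = const ⇒ T₂ = 1010 K, V₂ = 98.6 L.
W = PΔV = 289×(98.6−50.0) kPa·L = 14100 J.
ΔU = nCvΔT = 3.39×23.8×(1010−512) = 40200 J.
Q = ΔU + W = nCpΔT = 54200 J.

54200 J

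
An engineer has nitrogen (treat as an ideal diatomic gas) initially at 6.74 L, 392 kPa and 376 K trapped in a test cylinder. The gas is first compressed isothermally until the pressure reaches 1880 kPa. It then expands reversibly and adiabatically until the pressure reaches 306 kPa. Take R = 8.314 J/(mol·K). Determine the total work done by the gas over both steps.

n = P₁V₁/(RT₁) = 392×6.74/(8.314×376) = 0.845 mol.
Step 1 — Isothermal: T stays 376 K; PV = const ⇒ V₂ = 1.41 L, P₂ = 1880 kPa.
ΔU = 0 (ideal gas, T constant).
W = nRT ln(V₂/V₁) = 0.845×8.314×376×ln(0.209) = -4140 J.
Q = ΔU + W = -4140 J.
State after step 1: P = 1880 kPa, V = 1.41 L, T = 376 K.
Step 2 — Adiabatic: T₂/T₁ = (P₂/P₁)^((γ−1)/γ) ⇒ T₂ = 376×(0.163)^0.286 = 224 K; V₂ = 5.14 L.
ΔU = nCvΔT = 0.845×20.8×(224−376) = -2670 J.
Q = 0 for an adiabatic process, so W = −ΔU = 2670 J.
Net over both steps: W = -1470 J, Q = -4140 J, ΔU = -2670 J.

-1470 J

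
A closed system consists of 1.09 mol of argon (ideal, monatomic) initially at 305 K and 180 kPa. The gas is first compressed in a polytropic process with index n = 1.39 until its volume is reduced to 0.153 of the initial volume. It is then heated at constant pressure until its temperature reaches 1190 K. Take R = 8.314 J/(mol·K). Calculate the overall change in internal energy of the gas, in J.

12000 J

V₁ = nRT₁/P₁ = 1.09×8.314×305/180 = 15.4 L.
Step 1 — Polytropic n=1.39: T₂ = T₁(V₁/V₂)^(n−1) = 305×(6.54)^0.39 = 634 K; P₂ = P₁(V₁/V₂)^n = 2450 kPa.
W = (P₁V₁−P₂V₂)/(n−1) = (180×15.4−2450×2.35)/0.39 = -7650 J.
ΔU = nCvΔT = 1.09×12.5×(634−305) = 4480 J.
Q = ΔU + W = -3180 J.
State after step 1: P = 2450 kPa, V = 2.35 L, T = 634 K.
Step 2 — Isobaric: P stays 2450 kPa; V/T = const ⇒ T₂ = 1190 K, V₂ = 4.41 L.
W = PΔV = 2450×(4.41−2.35) kPa·L = 5040 J.
ΔU = nCvΔT = 1.09×12.5×(1190−634) = 7550 J.
Q = ΔU + W = nCpΔT = 12600 J.
Net over both steps: W = -2610 J, Q = 9420 J, ΔU = 12000 J.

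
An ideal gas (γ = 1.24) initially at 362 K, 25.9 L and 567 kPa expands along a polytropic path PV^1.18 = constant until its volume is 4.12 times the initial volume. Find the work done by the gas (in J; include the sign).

18400 J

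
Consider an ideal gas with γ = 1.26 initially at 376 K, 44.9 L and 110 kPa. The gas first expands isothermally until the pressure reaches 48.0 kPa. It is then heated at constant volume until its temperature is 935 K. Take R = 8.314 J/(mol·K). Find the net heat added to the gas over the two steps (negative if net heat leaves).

32300 J

n = P₁V₁/(RT₁) = 110×44.9/(8.314×376) = 1.58 mol.
Step 1 — Isothermal: T stays 376 K; PV = const ⇒ V₂ = 103 L, P₂ = 48.0 kPa.
ΔU = 0 (ideal gas, T constant).
W = nRT ln(V₂/V₁) = 1.58×8.314×376×ln(2.29) = 4100 J.
Q = ΔU + W = 4100 J.
State after step 1: P = 48.0 kPa, V = 103 L, T = 376 K.
Step 2 — Isochoric: V stays 103 L; P/T = const ⇒ T₂ = 935 K, P₂ = 119 kPa.
W = 0 (no volume change).
ΔU = nCvΔT = 1.58×32.0×(935−376) = 28200 J.
Q = ΔU = 28200 J.
Net over both steps: W = 4100 J, Q = 32300 J, ΔU = 28200 J.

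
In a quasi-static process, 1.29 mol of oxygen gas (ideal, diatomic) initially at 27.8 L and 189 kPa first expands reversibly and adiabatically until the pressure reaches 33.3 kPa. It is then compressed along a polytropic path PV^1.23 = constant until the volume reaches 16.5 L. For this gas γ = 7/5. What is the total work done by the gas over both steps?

-1810 J

T₁ = P₁V₁/(nR) = 189×27.8/(1.29×8.314) = 490 K.
Step 1 — Adiabatic: T₂/T₁ = (P₂/P₁)^((γ−1)/γ) ⇒ T₂ = 490×(0.176)^0.286 = 298 K; V₂ = 96.1 L.
ΔU = nCvΔT = 1.29×20.8×(298−490) = -5140 J.
Q = 0 for an adiabatic process, so W = −ΔU = 5140 J.
State after step 1: P = 33.3 kPa, V = 96.1 L, T = 298 K.
Step 2 — Polytropic n=1.23: T₂ = T₁(V₁/V₂)^(n−1) = 298×(5.82)^0.23 = 447 K; P₂ = P₁(V₁/V₂)^n = 291 kPa.
W = (P₁V₁−P₂V₂)/(n−1) = (33.3×96.1−291×16.5)/0.23 = -6950 J.
ΔU = nCvΔT = 1.29×20.8×(447−298) = 4000 J.
Q = ΔU + W = -2950 J.
Net over both steps: W = -1810 J, Q = -2950 J, ΔU = -1140 J.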